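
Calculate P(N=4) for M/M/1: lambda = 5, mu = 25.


rho = 5/25; P(n) = (1-rho)*rho^n = (1-5/25)*(5/25)^4 = 0.0013

0.0013


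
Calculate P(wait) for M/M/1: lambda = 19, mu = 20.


P(wait) = rho = lambda/mu = 19/20 = 0.95

0.95


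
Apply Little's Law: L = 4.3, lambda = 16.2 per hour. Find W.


W = L / lambda = 4.3 / 16.2 = 0.2654 hours

0.2654 hours


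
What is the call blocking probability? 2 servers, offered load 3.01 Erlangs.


B(N,A) = (A^N/N!) / sum(A^k/k!, k=0..N) with N=2, A=3.01 = 0.5304

0.5304


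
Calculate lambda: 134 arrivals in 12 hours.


lambda = total arrivals / time = 134 / 12 = 11.17 per hour

11.17 per hour


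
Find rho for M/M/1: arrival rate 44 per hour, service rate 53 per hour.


rho = lambda/mu = 44/53 = 0.8302

0.8302


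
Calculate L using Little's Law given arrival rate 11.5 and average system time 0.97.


L = lambda * W = 11.5 * 0.97 = 11.16

11.16


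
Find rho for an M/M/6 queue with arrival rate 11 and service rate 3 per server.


rho = lambda/(c*mu) = 11/(6*3) = 0.6111

0.6111


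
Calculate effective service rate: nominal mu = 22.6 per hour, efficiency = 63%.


Effective rate = mu * efficiency = 22.6 * 0.63 = 14.24 per hour

14.24 per hour


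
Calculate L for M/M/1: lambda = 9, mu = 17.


rho = 9/17; L = rho/(1-rho) = 1.13

1.13


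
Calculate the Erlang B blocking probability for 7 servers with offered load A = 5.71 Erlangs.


B(N,A) = (A^N/N!) / sum(A^k/k!, k=0..N) with N=7, A=5.71 = 0.1662

0.1662


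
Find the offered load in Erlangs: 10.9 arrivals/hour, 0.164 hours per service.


Offered load a = lambda * E[S] = 10.9 * 0.164 = 1.79 Erlangs

1.79 Erlangs


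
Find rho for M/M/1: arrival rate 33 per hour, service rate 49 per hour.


rho = lambda/mu = 33/49 = 0.6735

0.6735


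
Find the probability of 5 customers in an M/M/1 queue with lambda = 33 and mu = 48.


rho = 33/48; P(n) = (1-rho)*rho^n = (1-33/48)*(33/48)^5 = 0.048

0.048


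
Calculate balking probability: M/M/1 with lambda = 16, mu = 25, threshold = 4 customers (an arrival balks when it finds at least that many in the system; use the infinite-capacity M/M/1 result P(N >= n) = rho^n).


P(N >= 4) = rho^4 = (16/25)^4 = 0.1678

0.1678


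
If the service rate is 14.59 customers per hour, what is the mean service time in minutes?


Mean service time = 60/mu = 60/14.59 = 4.11 minutes

4.11 minutes


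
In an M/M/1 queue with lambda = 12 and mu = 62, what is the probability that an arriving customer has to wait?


P(wait) = rho = lambda/mu = 12/62 = 0.1935

0.1935


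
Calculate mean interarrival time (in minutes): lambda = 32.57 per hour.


Mean interarrival time = 60/lambda = 60/32.57 = 1.84 minutes

1.84 minutes


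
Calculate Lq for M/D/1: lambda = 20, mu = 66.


M/D/1: Lq = rho^2 / (2*(1-rho)) where rho = 20/66; Lq = 0.07

0.07


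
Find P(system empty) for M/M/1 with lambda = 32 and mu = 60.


P0 = 1 - rho = 1 - 32/60 = 0.4667

0.4667


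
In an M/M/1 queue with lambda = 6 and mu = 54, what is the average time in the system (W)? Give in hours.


W = 1/(mu - lambda) = 1/(54 - 6) = 0.0208 hours

0.0208 hours


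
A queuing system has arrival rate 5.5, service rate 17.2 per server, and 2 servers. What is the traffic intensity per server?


rho = lambda / (c * mu) = 5.5 / (2 * 17.2) = 0.1599

0.1599


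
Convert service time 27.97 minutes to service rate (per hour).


mu = 60 / avg_service_time = 60 / 27.97 = 2.15 per hour

2.15 per hour


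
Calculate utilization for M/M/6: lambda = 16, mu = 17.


rho = lambda/(c*mu) = 16/(6*17) = 0.1569

0.1569


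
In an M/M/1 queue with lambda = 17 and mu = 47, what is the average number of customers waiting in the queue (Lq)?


rho = 17/47; Lq = rho^2/(1-rho) = 0.2

0.2


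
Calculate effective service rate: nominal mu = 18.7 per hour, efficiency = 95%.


Effective rate = mu * efficiency = 18.7 * 0.95 = 17.77 per hour

17.77 per hour


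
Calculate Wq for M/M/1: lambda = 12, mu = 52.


rho = 12/52; Wq = rho/(mu - lambda) = 0.0058 hours

0.0058 hours


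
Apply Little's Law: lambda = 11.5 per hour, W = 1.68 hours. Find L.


L = lambda * W = 11.5 * 1.68 = 19.32

19.32


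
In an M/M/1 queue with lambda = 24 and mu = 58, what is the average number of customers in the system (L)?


rho = 24/58; L = rho/(1-rho) = 0.71

0.71


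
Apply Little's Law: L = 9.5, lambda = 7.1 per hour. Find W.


W = L / lambda = 9.5 / 7.1 = 1.338 hours

1.338 hours


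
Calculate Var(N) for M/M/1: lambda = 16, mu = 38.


rho = 16/38; Var(N) = rho/(1-rho)^2 = 1.26

1.26


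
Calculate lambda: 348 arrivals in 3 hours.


lambda = total arrivals / time = 348 / 3 = 116.0 per hour

116.0 per hour


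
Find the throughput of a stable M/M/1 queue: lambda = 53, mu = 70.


For a stable queue (lambda < mu), throughput = lambda = 53 per hour

53 per hour


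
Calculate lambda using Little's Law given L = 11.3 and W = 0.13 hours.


lambda = L / W = 11.3 / 0.13 = 86.92 per hour

86.92 per hour


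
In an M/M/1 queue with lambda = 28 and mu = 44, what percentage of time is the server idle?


Idle fraction = (1 - rho) * 100 = (1 - 28/44) * 100 = 36.4%

36.4%


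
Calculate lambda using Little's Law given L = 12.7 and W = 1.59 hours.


lambda = L / W = 12.7 / 1.59 = 7.99 per hour

7.99 per hour


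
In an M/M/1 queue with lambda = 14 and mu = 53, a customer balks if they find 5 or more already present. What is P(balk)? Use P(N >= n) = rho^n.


P(N >= 5) = rho^5 = (14/53)^5 = 0.0013

0.0013


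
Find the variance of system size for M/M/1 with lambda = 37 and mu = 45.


rho = 37/45; Var(N) = rho/(1-rho)^2 = 26.02

26.02


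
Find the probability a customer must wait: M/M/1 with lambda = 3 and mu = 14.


P(wait) = rho = lambda/mu = 3/14 = 0.2143

0.2143


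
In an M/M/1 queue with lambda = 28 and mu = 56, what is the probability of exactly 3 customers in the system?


rho = 28/56; P(n) = (1-rho)*rho^n = (1-28/56)*(28/56)^3 = 0.0625

0.0625


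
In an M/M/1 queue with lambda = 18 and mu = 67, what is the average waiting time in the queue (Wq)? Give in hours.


rho = 18/67; Wq = rho/(mu - lambda) = 0.0055 hours

0.0055 hours


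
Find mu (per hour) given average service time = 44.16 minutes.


mu = 60 / avg_service_time = 60 / 44.16 = 1.36 per hour

1.36 per hour


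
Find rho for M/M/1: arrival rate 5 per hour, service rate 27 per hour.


rho = lambda/mu = 5/27 = 0.1852

0.1852


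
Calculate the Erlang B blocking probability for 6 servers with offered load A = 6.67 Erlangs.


B(N,A) = (A^N/N!) / sum(A^k/k!, k=0..N) with N=6, A=6.67 = 0.3103

0.3103


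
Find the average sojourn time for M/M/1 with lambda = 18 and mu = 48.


W = 1/(mu - lambda) = 1/(48 - 18) = 0.0333 hours

0.0333 hours


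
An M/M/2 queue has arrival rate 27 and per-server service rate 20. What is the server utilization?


rho = lambda/(c*mu) = 27/(2*20) = 0.675

0.675


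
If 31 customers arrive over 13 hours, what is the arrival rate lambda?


lambda = total arrivals / time = 31 / 13 = 2.38 per hour

2.38 per hour


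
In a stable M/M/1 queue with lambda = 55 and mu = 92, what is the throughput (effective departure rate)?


For a stable queue (lambda < mu), throughput = lambda = 55 per hour

55 per hour


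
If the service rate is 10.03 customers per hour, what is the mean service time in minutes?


Mean service time = 60/mu = 60/10.03 = 5.98 minutes

5.98 minutes


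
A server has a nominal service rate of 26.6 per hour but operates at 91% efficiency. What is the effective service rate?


Effective rate = mu * efficiency = 26.6 * 0.91 = 24.21 per hour

24.21 per hour


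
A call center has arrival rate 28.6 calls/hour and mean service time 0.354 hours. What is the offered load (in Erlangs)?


Offered load a = lambda * E[S] = 28.6 * 0.354 = 10.12 Erlangs

10.12 Erlangs


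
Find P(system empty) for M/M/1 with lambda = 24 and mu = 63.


P0 = 1 - rho = 1 - 24/63 = 0.619

0.619


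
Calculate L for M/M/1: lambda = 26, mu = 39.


rho = 26/39; L = rho/(1-rho) = 2.0

2.0


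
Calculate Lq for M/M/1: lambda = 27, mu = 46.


rho = 27/46; Lq = rho^2/(1-rho) = 0.83

0.83


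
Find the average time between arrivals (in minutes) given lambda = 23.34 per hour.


Mean interarrival time = 60/lambda = 60/23.34 = 2.57 minutes

2.57 minutes


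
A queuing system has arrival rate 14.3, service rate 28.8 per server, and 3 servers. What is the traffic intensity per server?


rho = lambda / (c * mu) = 14.3 / (3 * 28.8) = 0.1655

0.1655


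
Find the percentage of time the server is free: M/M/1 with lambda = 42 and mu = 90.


Idle fraction = (1 - rho) * 100 = (1 - 42/90) * 100 = 53.3%

53.3%


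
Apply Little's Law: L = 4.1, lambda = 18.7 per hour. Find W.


W = L / lambda = 4.1 / 18.7 = 0.2193 hours

0.2193 hours


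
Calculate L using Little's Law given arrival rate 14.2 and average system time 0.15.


L = lambda * W = 14.2 * 0.15 = 2.13

2.13


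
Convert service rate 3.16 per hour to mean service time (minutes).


Mean service time = 60/mu = 60/3.16 = 18.99 minutes

18.99 minutes


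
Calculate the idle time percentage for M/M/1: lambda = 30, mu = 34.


Idle fraction = (1 - rho) * 100 = (1 - 30/34) * 100 = 11.8%

11.8%


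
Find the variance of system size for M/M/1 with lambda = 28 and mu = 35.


rho = 28/35; Var(N) = rho/(1-rho)^2 = 20.0

20.0


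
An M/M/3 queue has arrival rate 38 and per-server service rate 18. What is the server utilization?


rho = lambda/(c*mu) = 38/(3*18) = 0.7037

0.7037


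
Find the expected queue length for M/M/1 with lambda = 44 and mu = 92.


rho = 44/92; Lq = rho^2/(1-rho) = 0.44

0.44


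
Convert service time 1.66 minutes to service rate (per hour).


mu = 60 / avg_service_time = 60 / 1.66 = 36.14 per hour

36.14 per hour


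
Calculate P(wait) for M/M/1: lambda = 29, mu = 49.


P(wait) = rho = lambda/mu = 29/49 = 0.5918

0.5918


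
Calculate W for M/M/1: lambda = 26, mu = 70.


W = 1/(mu - lambda) = 1/(70 - 26) = 0.0227 hours

0.0227 hours


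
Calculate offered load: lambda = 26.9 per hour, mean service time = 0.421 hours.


Offered load a = lambda * E[S] = 26.9 * 0.421 = 11.32 Erlangs

11.32 Erlangs


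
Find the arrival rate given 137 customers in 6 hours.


lambda = total arrivals / time = 137 / 6 = 22.83 per hour

22.83 per hour


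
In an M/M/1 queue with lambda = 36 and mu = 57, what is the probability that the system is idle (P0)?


P0 = 1 - rho = 1 - 36/57 = 0.3684

0.3684


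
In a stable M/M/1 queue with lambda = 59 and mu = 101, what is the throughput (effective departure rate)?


For a stable queue (lambda < mu), throughput = lambda = 59 per hour

59 per hour


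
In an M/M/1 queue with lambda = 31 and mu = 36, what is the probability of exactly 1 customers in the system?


rho = 31/36; P(n) = (1-rho)*rho^n = (1-31/36)*(31/36)^1 = 0.1196

0.1196


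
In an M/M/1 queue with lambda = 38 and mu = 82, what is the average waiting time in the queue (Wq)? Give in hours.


rho = 38/82; Wq = rho/(mu - lambda) = 0.0105 hours

0.0105 hours


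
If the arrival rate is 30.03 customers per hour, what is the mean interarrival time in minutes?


Mean interarrival time = 60/lambda = 60/30.03 = 2.0 minutes

2.0 minutes


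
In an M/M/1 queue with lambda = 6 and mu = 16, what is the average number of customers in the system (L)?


rho = 6/16; L = rho/(1-rho) = 0.6

0.6


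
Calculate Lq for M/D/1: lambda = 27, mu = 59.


M/D/1: Lq = rho^2 / (2*(1-rho)) where rho = 27/59; Lq = 0.19

0.19


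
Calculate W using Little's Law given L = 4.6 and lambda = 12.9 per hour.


W = L / lambda = 4.6 / 12.9 = 0.3566 hours

0.3566 hours


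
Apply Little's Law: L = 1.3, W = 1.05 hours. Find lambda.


lambda = L / W = 1.3 / 1.05 = 1.24 per hour

1.24 per hour


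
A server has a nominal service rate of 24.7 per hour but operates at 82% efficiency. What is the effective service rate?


Effective rate = mu * efficiency = 24.7 * 0.82 = 20.25 per hour

20.25 per hour


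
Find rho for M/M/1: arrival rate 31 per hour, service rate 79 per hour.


rho = lambda/mu = 31/79 = 0.3924

0.3924


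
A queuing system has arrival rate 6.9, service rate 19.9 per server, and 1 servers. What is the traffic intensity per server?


rho = lambda / (c * mu) = 6.9 / (1 * 19.9) = 0.3467

0.3467


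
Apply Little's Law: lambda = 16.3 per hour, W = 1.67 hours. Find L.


L = lambda * W = 16.3 * 1.67 = 27.22

27.22


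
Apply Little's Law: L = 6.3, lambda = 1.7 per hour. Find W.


W = L / lambda = 6.3 / 1.7 = 3.7059 hours

3.7059 hours


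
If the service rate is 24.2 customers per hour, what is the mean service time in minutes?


Mean service time = 60/mu = 60/24.2 = 2.48 minutes

2.48 minutes


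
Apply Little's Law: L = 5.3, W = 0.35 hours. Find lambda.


lambda = L / W = 5.3 / 0.35 = 15.14 per hour

15.14 per hour


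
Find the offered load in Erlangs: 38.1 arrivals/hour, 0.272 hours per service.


Offered load a = lambda * E[S] = 38.1 * 0.272 = 10.36 Erlangs

10.36 Erlangs


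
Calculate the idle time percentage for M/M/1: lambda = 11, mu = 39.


Idle fraction = (1 - rho) * 100 = (1 - 11/39) * 100 = 71.8%

71.8%


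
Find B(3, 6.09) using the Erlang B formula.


B(N,A) = (A^N/N!) / sum(A^k/k!, k=0..N) with N=3, A=6.09 = 0.5949

0.5949


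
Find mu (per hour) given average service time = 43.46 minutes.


mu = 60 / avg_service_time = 60 / 43.46 = 1.38 per hour

1.38 per hour


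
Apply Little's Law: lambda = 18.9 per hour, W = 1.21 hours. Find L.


L = lambda * W = 18.9 * 1.21 = 22.87

22.87


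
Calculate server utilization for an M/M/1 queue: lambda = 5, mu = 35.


rho = lambda/mu = 5/35 = 0.1429

0.1429


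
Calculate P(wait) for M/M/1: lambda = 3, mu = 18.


P(wait) = rho = lambda/mu = 3/18 = 0.1667

0.1667


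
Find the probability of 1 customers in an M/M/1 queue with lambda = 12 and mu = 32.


rho = 12/32; P(n) = (1-rho)*rho^n = (1-12/32)*(12/32)^1 = 0.2344

0.2344


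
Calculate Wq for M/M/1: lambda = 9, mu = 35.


rho = 9/35; Wq = rho/(mu - lambda) = 0.0099 hours

0.0099 hours


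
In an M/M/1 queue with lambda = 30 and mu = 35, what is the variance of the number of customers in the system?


rho = 30/35; Var(N) = rho/(1-rho)^2 = 42.0

42.0


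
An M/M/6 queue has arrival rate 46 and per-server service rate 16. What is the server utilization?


rho = lambda/(c*mu) = 46/(6*16) = 0.4792

0.4792


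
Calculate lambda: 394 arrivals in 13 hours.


lambda = total arrivals / time = 394 / 13 = 30.31 per hour

30.31 per hour


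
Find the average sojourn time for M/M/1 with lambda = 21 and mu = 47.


W = 1/(mu - lambda) = 1/(47 - 21) = 0.0385 hours

0.0385 hours


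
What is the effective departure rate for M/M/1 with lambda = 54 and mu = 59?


For a stable queue (lambda < mu), throughput = lambda = 54 per hour

54 per hour


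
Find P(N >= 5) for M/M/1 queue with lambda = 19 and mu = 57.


P(N >= 5) = rho^5 = (19/57)^5 = 0.0041

0.0041


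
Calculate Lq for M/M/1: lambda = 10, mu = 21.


rho = 10/21; Lq = rho^2/(1-rho) = 0.43

0.43


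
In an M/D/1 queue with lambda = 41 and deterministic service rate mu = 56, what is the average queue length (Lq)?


M/D/1: Lq = rho^2 / (2*(1-rho)) where rho = 41/56; Lq = 1.0

1.0


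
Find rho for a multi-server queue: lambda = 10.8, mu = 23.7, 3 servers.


rho = lambda / (c * mu) = 10.8 / (3 * 23.7) = 0.1519

0.1519


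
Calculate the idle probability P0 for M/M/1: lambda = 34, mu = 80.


P0 = 1 - rho = 1 - 34/80 = 0.575

0.575


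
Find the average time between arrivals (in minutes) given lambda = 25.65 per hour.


Mean interarrival time = 60/lambda = 60/25.65 = 2.34 minutes

2.34 minutes


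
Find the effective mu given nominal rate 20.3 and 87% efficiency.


Effective rate = mu * efficiency = 20.3 * 0.87 = 17.66 per hour

17.66 per hour


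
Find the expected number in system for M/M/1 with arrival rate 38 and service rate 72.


rho = 38/72; L = rho/(1-rho) = 1.12

1.12


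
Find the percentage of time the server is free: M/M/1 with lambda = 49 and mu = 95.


Idle fraction = (1 - rho) * 100 = (1 - 49/95) * 100 = 48.4%

48.4%


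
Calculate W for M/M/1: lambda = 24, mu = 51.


W = 1/(mu - lambda) = 1/(51 - 24) = 0.037 hours

0.037 hours


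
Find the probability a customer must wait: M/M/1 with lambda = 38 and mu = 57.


P(wait) = rho = lambda/mu = 38/57 = 0.6667

0.6667


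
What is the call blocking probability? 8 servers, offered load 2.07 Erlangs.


B(N,A) = (A^N/N!) / sum(A^k/k!, k=0..N) with N=8, A=2.07 = 0.0011

0.0011


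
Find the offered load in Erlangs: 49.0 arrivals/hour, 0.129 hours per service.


Offered load a = lambda * E[S] = 49.0 * 0.129 = 6.32 Erlangs

6.32 Erlangs


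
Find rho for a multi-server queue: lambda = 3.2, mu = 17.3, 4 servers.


rho = lambda / (c * mu) = 3.2 / (4 * 17.3) = 0.0462

0.0462


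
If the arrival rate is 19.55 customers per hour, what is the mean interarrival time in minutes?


Mean interarrival time = 60/lambda = 60/19.55 = 3.07 minutes

3.07 minutes


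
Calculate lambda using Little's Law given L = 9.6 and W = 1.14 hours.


lambda = L / W = 9.6 / 1.14 = 8.42 per hour

8.42 per hour


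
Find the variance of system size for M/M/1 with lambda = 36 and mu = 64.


rho = 36/64; Var(N) = rho/(1-rho)^2 = 2.94

2.94


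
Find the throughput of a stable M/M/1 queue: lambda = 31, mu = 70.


For a stable queue (lambda < mu), throughput = lambda = 31 per hour

31 per hour


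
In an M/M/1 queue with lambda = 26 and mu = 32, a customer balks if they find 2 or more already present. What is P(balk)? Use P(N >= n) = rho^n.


P(N >= 2) = rho^2 = (26/32)^2 = 0.6602

0.6602


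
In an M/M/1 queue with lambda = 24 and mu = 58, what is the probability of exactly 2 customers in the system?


rho = 24/58; P(n) = (1-rho)*rho^n = (1-24/58)*(24/58)^2 = 0.1004

0.1004


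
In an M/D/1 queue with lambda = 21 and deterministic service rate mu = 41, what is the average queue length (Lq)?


M/D/1: Lq = rho^2 / (2*(1-rho)) where rho = 21/41; Lq = 0.27

0.27


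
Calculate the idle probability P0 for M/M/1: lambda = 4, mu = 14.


P0 = 1 - rho = 1 - 4/14 = 0.7143

0.7143


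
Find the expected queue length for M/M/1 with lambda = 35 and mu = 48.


rho = 35/48; Lq = rho^2/(1-rho) = 1.96

1.96


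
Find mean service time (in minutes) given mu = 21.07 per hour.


Mean service time = 60/mu = 60/21.07 = 2.85 minutes

2.85 minutes


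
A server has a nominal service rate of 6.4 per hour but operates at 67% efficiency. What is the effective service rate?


Effective rate = mu * efficiency = 6.4 * 0.67 = 4.29 per hour

4.29 per hour


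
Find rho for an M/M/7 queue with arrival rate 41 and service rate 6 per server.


rho = lambda/(c*mu) = 41/(7*6) = 0.9762

0.9762


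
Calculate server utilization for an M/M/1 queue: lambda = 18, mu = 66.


rho = lambda/mu = 18/66 = 0.2727

0.2727


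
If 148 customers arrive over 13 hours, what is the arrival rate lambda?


lambda = total arrivals / time = 148 / 13 = 11.38 per hour

11.38 per hour


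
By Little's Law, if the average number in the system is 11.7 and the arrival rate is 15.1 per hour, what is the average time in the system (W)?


W = L / lambda = 11.7 / 15.1 = 0.7748 hours

0.7748 hours


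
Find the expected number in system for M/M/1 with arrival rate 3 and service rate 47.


rho = 3/47; L = rho/(1-rho) = 0.07

0.07


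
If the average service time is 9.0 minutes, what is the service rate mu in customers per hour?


mu = 60 / avg_service_time = 60 / 9.0 = 6.67 per hour

6.67 per hour


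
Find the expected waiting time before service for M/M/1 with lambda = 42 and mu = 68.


rho = 42/68; Wq = rho/(mu - lambda) = 0.0238 hours

0.0238 hours


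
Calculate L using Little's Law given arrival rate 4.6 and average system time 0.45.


L = lambda * W = 4.6 * 0.45 = 2.07

2.07


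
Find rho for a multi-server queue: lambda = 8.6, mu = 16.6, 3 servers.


rho = lambda / (c * mu) = 8.6 / (3 * 16.6) = 0.1727

0.1727


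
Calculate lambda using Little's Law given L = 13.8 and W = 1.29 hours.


lambda = L / W = 13.8 / 1.29 = 10.7 per hour

10.7 per hour


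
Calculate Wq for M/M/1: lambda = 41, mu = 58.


rho = 41/58; Wq = rho/(mu - lambda) = 0.0416 hours

0.0416 hours


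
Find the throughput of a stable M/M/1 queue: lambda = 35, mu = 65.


For a stable queue (lambda < mu), throughput = lambda = 35 per hour

35 per hour


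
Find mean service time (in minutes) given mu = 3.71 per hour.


Mean service time = 60/mu = 60/3.71 = 16.17 minutes

16.17 minutes


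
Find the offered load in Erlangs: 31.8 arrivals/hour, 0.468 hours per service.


Offered load a = lambda * E[S] = 31.8 * 0.468 = 14.88 Erlangs

14.88 Erlangs


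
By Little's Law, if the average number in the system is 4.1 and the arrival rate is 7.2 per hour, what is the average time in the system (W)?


W = L / lambda = 4.1 / 7.2 = 0.5694 hours

0.5694 hours


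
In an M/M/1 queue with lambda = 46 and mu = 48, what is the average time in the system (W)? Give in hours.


W = 1/(mu - lambda) = 1/(48 - 46) = 0.5 hours

0.5 hours


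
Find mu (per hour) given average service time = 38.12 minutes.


mu = 60 / avg_service_time = 60 / 38.12 = 1.57 per hour

1.57 per hour


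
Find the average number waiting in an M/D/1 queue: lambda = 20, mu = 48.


M/D/1: Lq = rho^2 / (2*(1-rho)) where rho = 20/48; Lq = 0.15

0.15


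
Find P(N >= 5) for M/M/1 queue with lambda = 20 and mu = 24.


P(N >= 5) = rho^5 = (20/24)^5 = 0.4019

0.4019


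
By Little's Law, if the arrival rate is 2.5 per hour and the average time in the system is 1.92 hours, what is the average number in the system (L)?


L = lambda * W = 2.5 * 1.92 = 4.8

4.8


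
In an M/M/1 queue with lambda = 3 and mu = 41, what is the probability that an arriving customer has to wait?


P(wait) = rho = lambda/mu = 3/41 = 0.0732

0.0732


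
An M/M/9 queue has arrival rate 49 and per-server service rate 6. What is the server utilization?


rho = lambda/(c*mu) = 49/(9*6) = 0.9074

0.9074


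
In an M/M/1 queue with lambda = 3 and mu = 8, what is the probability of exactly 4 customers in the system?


rho = 3/8; P(n) = (1-rho)*rho^n = (1-3/8)*(3/8)^4 = 0.0124

0.0124


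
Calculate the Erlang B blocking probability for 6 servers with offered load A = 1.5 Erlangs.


B(N,A) = (A^N/N!) / sum(A^k/k!, k=0..N) with N=6, A=1.5 = 0.0035

0.0035


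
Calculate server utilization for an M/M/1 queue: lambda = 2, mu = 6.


rho = lambda/mu = 2/6 = 0.3333

0.3333


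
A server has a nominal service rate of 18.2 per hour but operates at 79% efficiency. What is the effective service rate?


Effective rate = mu * efficiency = 18.2 * 0.79 = 14.38 per hour

14.38 per hour


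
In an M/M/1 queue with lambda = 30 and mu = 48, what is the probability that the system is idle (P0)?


P0 = 1 - rho = 1 - 30/48 = 0.375

0.375


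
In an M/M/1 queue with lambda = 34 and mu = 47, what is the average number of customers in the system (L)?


rho = 34/47; L = rho/(1-rho) = 2.62

2.62


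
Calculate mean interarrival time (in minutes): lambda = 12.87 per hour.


Mean interarrival time = 60/lambda = 60/12.87 = 4.66 minutes

4.66 minutes


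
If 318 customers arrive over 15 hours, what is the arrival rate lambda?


lambda = total arrivals / time = 318 / 15 = 21.2 per hour

21.2 per hour


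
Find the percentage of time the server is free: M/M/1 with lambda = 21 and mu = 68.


Idle fraction = (1 - rho) * 100 = (1 - 21/68) * 100 = 69.1%

69.1%


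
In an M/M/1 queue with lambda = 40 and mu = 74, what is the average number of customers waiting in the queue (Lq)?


rho = 40/74; Lq = rho^2/(1-rho) = 0.64

0.64


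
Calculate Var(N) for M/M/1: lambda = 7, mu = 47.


rho = 7/47; Var(N) = rho/(1-rho)^2 = 0.21

0.21


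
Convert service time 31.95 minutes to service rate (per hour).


mu = 60 / avg_service_time = 60 / 31.95 = 1.88 per hour

1.88 per hour


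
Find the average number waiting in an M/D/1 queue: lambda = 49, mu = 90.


M/D/1: Lq = rho^2 / (2*(1-rho)) where rho = 49/90; Lq = 0.33

0.33


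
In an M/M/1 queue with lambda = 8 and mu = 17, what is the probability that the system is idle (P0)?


P0 = 1 - rho = 1 - 8/17 = 0.5294

0.5294


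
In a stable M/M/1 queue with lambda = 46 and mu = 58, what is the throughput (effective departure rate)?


For a stable queue (lambda < mu), throughput = lambda = 46 per hour

46 per hour


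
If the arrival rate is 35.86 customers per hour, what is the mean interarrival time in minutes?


Mean interarrival time = 60/lambda = 60/35.86 = 1.67 minutes

1.67 minutes


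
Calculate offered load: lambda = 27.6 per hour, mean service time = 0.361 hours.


Offered load a = lambda * E[S] = 27.6 * 0.361 = 9.96 Erlangs

9.96 Erlangs


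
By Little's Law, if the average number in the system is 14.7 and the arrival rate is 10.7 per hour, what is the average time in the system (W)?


W = L / lambda = 14.7 / 10.7 = 1.3738 hours

1.3738 hours


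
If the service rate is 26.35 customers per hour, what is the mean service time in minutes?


Mean service time = 60/mu = 60/26.35 = 2.28 minutes

2.28 minutes


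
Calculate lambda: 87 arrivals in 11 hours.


lambda = total arrivals / time = 87 / 11 = 7.91 per hour

7.91 per hour


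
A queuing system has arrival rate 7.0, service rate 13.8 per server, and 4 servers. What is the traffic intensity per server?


rho = lambda / (c * mu) = 7.0 / (4 * 13.8) = 0.1268

0.1268


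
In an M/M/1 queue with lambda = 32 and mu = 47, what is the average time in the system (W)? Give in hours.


W = 1/(mu - lambda) = 1/(47 - 32) = 0.0667 hours

0.0667 hours


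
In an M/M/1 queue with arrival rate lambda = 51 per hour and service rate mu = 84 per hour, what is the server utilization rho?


rho = lambda/mu = 51/84 = 0.6071

0.6071


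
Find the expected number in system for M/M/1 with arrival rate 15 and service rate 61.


rho = 15/61; L = rho/(1-rho) = 0.33

0.33


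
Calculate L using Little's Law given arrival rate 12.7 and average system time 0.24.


L = lambda * W = 12.7 * 0.24 = 3.05

3.05


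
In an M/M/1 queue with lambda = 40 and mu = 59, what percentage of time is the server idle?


Idle fraction = (1 - rho) * 100 = (1 - 40/59) * 100 = 32.2%

32.2%


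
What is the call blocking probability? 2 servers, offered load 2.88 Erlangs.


B(N,A) = (A^N/N!) / sum(A^k/k!, k=0..N) with N=2, A=2.88 = 0.5166

0.5166


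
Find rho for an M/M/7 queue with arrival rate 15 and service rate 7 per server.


rho = lambda/(c*mu) = 15/(7*7) = 0.3061

0.3061


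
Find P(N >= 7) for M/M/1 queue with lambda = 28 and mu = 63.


P(N >= 7) = rho^7 = (28/63)^7 = 0.0034

0.0034


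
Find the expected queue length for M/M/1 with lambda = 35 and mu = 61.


rho = 35/61; Lq = rho^2/(1-rho) = 0.77

0.77


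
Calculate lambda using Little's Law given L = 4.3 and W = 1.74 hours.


lambda = L / W = 4.3 / 1.74 = 2.47 per hour

2.47 per hour


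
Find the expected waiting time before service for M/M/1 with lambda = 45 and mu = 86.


rho = 45/86; Wq = rho/(mu - lambda) = 0.0128 hours

0.0128 hours


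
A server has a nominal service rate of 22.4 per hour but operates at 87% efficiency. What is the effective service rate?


Effective rate = mu * efficiency = 22.4 * 0.87 = 19.49 per hour

19.49 per hour


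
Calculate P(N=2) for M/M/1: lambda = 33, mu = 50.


rho = 33/50; P(n) = (1-rho)*rho^n = (1-33/50)*(33/50)^2 = 0.1481

0.1481


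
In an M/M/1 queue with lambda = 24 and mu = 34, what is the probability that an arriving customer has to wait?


P(wait) = rho = lambda/mu = 24/34 = 0.7059

0.7059


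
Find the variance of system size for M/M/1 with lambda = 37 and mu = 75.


rho = 37/75; Var(N) = rho/(1-rho)^2 = 1.92

1.92


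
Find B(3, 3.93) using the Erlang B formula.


B(N,A) = (A^N/N!) / sum(A^k/k!, k=0..N) with N=3, A=3.93 = 0.4443

0.4443


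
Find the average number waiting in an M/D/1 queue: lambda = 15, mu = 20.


M/D/1: Lq = rho^2 / (2*(1-rho)) where rho = 15/20; Lq = 1.13

1.13


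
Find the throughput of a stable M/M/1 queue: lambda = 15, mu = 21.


For a stable queue (lambda < mu), throughput = lambda = 15 per hour

15 per hour


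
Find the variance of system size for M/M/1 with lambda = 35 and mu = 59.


rho = 35/59; Var(N) = rho/(1-rho)^2 = 3.59

3.59


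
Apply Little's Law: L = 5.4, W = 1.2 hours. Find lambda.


lambda = L / W = 5.4 / 1.2 = 4.5 per hour

4.5 per hour


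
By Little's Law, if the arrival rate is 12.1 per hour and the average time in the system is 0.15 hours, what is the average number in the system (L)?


L = lambda * W = 12.1 * 0.15 = 1.82

1.82


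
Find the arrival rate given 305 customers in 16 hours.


lambda = total arrivals / time = 305 / 16 = 19.06 per hour

19.06 per hour


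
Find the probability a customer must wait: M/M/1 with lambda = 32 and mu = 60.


P(wait) = rho = lambda/mu = 32/60 = 0.5333

0.5333


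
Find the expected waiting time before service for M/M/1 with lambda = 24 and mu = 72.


rho = 24/72; Wq = rho/(mu - lambda) = 0.0069 hours

0.0069 hours


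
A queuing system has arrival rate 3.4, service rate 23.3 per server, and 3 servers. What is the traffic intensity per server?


rho = lambda / (c * mu) = 3.4 / (3 * 23.3) = 0.0486

0.0486


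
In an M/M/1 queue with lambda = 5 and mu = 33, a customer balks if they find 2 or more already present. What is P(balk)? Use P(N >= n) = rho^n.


P(N >= 2) = rho^2 = (5/33)^2 = 0.023

0.023


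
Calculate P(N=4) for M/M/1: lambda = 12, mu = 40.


rho = 12/40; P(n) = (1-rho)*rho^n = (1-12/40)*(12/40)^4 = 0.0057

0.0057


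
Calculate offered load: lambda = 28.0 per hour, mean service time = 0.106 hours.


Offered load a = lambda * E[S] = 28.0 * 0.106 = 2.97 Erlangs

2.97 Erlangs


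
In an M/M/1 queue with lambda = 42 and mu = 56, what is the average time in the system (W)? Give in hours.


W = 1/(mu - lambda) = 1/(56 - 42) = 0.0714 hours

0.0714 hours


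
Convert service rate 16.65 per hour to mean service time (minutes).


Mean service time = 60/mu = 60/16.65 = 3.6 minutes

3.6 minutes


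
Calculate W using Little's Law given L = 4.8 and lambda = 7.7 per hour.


W = L / lambda = 4.8 / 7.7 = 0.6234 hours

0.6234 hours


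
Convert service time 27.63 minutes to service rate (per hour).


mu = 60 / avg_service_time = 60 / 27.63 = 2.17 per hour

2.17 per hour


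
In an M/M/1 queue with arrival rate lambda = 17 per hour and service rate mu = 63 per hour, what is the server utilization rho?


rho = lambda/mu = 17/63 = 0.2698

0.2698


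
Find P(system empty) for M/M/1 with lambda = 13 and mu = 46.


P0 = 1 - rho = 1 - 13/46 = 0.7174

0.7174


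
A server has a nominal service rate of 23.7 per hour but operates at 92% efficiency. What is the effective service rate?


Effective rate = mu * efficiency = 23.7 * 0.92 = 21.8 per hour

21.8 per hour


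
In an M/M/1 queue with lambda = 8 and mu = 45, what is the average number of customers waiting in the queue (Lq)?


rho = 8/45; Lq = rho^2/(1-rho) = 0.04

0.04


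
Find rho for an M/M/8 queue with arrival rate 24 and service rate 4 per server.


rho = lambda/(c*mu) = 24/(8*4) = 0.75

0.75


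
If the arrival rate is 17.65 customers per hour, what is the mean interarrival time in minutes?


Mean interarrival time = 60/lambda = 60/17.65 = 3.4 minutes

3.4 minutes


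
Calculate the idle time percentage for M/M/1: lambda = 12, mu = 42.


Idle fraction = (1 - rho) * 100 = (1 - 12/42) * 100 = 71.4%

71.4%


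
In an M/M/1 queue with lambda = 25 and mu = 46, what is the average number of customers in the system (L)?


rho = 25/46; L = rho/(1-rho) = 1.19

1.19


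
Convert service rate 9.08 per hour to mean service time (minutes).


Mean service time = 60/mu = 60/9.08 = 6.61 minutes

6.61 minutes


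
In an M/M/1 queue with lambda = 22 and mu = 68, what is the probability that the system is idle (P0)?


P0 = 1 - rho = 1 - 22/68 = 0.6765

0.6765


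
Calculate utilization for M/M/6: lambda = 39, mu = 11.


rho = lambda/(c*mu) = 39/(6*11) = 0.5909

0.5909


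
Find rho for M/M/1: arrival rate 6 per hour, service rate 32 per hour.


rho = lambda/mu = 6/32 = 0.1875

0.1875


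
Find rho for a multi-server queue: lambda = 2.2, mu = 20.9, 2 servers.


rho = lambda / (c * mu) = 2.2 / (2 * 20.9) = 0.0526

0.0526


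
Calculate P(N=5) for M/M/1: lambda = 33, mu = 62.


rho = 33/62; P(n) = (1-rho)*rho^n = (1-33/62)*(33/62)^5 = 0.02

0.02


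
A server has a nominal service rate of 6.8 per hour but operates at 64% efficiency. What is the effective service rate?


Effective rate = mu * efficiency = 6.8 * 0.64 = 4.35 per hour

4.35 per hour


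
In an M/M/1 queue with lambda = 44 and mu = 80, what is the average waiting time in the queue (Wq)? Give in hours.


rho = 44/80; Wq = rho/(mu - lambda) = 0.0153 hours

0.0153 hours


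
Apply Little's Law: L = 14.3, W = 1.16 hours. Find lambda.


lambda = L / W = 14.3 / 1.16 = 12.33 per hour

12.33 per hour


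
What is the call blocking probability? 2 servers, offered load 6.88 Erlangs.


B(N,A) = (A^N/N!) / sum(A^k/k!, k=0..N) with N=2, A=6.88 = 0.7502

0.7502


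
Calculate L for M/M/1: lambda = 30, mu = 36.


rho = 30/36; L = rho/(1-rho) = 5.0

5.0


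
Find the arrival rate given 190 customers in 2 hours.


lambda = total arrivals / time = 190 / 2 = 95.0 per hour

95.0 per hour


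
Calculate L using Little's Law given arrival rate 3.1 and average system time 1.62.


L = lambda * W = 3.1 * 1.62 = 5.02

5.02


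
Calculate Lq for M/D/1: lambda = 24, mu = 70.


M/D/1: Lq = rho^2 / (2*(1-rho)) where rho = 24/70; Lq = 0.09

0.09


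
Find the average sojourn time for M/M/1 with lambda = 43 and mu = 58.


W = 1/(mu - lambda) = 1/(58 - 43) = 0.0667 hours

0.0667 hours


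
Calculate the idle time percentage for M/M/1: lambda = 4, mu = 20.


Idle fraction = (1 - rho) * 100 = (1 - 4/20) * 100 = 80.0%

80.0%


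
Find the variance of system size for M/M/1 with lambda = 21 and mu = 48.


rho = 21/48; Var(N) = rho/(1-rho)^2 = 1.38

1.38


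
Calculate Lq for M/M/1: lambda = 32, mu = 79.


rho = 32/79; Lq = rho^2/(1-rho) = 0.28

0.28


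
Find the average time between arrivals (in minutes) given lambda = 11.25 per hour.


Mean interarrival time = 60/lambda = 60/11.25 = 5.33 minutes

5.33 minutes


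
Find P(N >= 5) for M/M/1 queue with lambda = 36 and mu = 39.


P(N >= 5) = rho^5 = (36/39)^5 = 0.6702

0.6702


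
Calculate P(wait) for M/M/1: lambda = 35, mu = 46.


P(wait) = rho = lambda/mu = 35/46 = 0.7609

0.7609


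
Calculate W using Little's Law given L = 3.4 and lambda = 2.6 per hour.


W = L / lambda = 3.4 / 2.6 = 1.3077 hours

1.3077 hours


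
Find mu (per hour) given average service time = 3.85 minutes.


mu = 60 / avg_service_time = 60 / 3.85 = 15.58 per hour

15.58 per hour


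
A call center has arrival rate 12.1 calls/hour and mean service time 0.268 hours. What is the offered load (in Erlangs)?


Offered load a = lambda * E[S] = 12.1 * 0.268 = 3.24 Erlangs

3.24 Erlangs


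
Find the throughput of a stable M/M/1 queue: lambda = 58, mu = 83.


For a stable queue (lambda < mu), throughput = lambda = 58 per hour

58 per hour


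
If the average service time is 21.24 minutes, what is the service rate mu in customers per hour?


mu = 60 / avg_service_time = 60 / 21.24 = 2.82 per hour

2.82 per hour


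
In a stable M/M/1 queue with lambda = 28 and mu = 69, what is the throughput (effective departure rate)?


For a stable queue (lambda < mu), throughput = lambda = 28 per hour

28 per hour


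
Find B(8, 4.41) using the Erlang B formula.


B(N,A) = (A^N/N!) / sum(A^k/k!, k=0..N) with N=8, A=4.41 = 0.0447

0.0447


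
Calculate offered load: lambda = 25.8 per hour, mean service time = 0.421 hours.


Offered load a = lambda * E[S] = 25.8 * 0.421 = 10.86 Erlangs

10.86 Erlangs


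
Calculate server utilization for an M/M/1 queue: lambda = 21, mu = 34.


rho = lambda/mu = 21/34 = 0.6176

0.6176


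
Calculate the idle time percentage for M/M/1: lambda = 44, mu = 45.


Idle fraction = (1 - rho) * 100 = (1 - 44/45) * 100 = 2.2%

2.2%


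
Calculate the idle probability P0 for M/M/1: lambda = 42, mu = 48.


P0 = 1 - rho = 1 - 42/48 = 0.125

0.125


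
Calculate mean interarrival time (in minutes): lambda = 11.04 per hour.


Mean interarrival time = 60/lambda = 60/11.04 = 5.43 minutes

5.43 minutes


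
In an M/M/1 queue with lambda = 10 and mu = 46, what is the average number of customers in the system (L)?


rho = 10/46; L = rho/(1-rho) = 0.28

0.28


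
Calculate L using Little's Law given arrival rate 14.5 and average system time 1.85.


L = lambda * W = 14.5 * 1.85 = 26.83

26.83


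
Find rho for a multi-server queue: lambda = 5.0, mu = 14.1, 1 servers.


rho = lambda / (c * mu) = 5.0 / (1 * 14.1) = 0.3546

0.3546


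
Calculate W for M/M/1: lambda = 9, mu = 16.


W = 1/(mu - lambda) = 1/(16 - 9) = 0.1429 hours

0.1429 hours


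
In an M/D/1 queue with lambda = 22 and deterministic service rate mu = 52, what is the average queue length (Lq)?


M/D/1: Lq = rho^2 / (2*(1-rho)) where rho = 22/52; Lq = 0.16

0.16


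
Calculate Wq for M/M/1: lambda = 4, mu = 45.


rho = 4/45; Wq = rho/(mu - lambda) = 0.0022 hours

0.0022 hours


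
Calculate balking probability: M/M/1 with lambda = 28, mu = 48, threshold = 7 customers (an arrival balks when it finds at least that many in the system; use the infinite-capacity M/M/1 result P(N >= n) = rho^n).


P(N >= 7) = rho^7 = (28/48)^7 = 0.023

0.023


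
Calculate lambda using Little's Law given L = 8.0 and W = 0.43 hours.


lambda = L / W = 8.0 / 0.43 = 18.6 per hour

18.6 per hour


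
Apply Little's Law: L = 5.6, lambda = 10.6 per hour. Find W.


W = L / lambda = 5.6 / 10.6 = 0.5283 hours

0.5283 hours


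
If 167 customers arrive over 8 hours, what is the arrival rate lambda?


lambda = total arrivals / time = 167 / 8 = 20.88 per hour

20.88 per hour


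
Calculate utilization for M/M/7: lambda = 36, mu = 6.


rho = lambda/(c*mu) = 36/(7*6) = 0.8571

0.8571


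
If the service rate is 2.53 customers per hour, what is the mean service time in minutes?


Mean service time = 60/mu = 60/2.53 = 23.72 minutes

23.72 minutes


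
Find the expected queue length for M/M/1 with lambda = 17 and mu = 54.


rho = 17/54; Lq = rho^2/(1-rho) = 0.14

0.14


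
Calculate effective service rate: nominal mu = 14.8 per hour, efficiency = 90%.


Effective rate = mu * efficiency = 14.8 * 0.9 = 13.32 per hour

13.32 per hour
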